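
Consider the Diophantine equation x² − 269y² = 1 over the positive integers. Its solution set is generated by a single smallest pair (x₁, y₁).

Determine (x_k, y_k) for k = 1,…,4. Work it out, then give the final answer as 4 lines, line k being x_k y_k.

13449 820
361751201 22056360
9730383791049 593271970460
261727862849884801 15957829439376720

√269 = [16; 2,2,32, …], period ℓ=3 (odd) → k=5
a_0=16:  p_0=16·1+0=16,  q_0=16·0+1=1
…
a_4=2:  p_4=2·2657+82=5396,  q_4=2·162+5=329
a_5=2:  p_5=2·5396+2657=13449,  q_5=2·329+162=820
fundamental: x₁=13449, y₁=820  (since 180875601 − 269·672400 = 1)
(13449+820√269)^2 = 361751201 + 22056360√269
(13449+820√269)^3 = 9730383791049 + 593271970460√269
(13449+820√269)^4 = 261727862849884801 + 15957829439376720√269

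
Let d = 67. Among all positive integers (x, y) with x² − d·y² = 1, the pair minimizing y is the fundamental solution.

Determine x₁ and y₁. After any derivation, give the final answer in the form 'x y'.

√67 → a₀=8, period (5,2,1,1,7,1,1,2,5,16); ℓ=10 even so k=9
step 0: (8, 1)  from 8·(1,0) + (0,1)
step 1: (41, 5)  from 5·(8,1) + (1,0)
step 2: (90, 11)  from 2·(41,5) + (8,1)
step 3: (131, 16)  from 1·(90,11) + (41,5)
step 4: (221, 27)  from 1·(131,16) + (90,11)
step 5: (1678, 205)  from 7·(221,27) + (131,16)
…
step 8: (9053, 1106)  from 2·(3577,437) + (1899,232)
step 9: (48842, 5967)  from 5·(9053,1106) + (3577,437)
→ (48842, 5967).  Check: 48842²=2385540964, 67·5967²=2385540963, difference 1.

48842 5967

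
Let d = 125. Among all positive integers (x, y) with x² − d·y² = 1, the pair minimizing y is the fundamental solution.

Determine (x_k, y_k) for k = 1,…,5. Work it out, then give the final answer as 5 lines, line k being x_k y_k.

d=125: √d = [11; 5,1,1,5,22] (ℓ=5, odd), read p_9/q_9
step 0: (11, 1)  from 11·(1,0) + (0,1)
step 1: (56, 5)  from 5·(11,1) + (1,0)
step 2: (67, 6)  from 1·(56,5) + (11,1)
step 3: (123, 11)  from 1·(67,6) + (56,5)
…
step 6: (76317, 6826)  from 5·(15127,1353) + (682,61)
…
step 8: (167761, 15005)  from 1·(91444,8179) + (76317,6826)
step 9: (930249, 83204)  from 5·(167761,15005) + (91444,8179)
fundamental: x₁=930249, y₁=83204  (since 865363202001 − 125·6922905616 = 1)
k=2:  x_2 = 930249·930249+125·83204·83204 = 1730726404001,  y_2 = 930249·83204+83204·930249 = 154800875592
k=3:  x_3 = 930249·1730726404001+125·83204·154800875592 = 3220013013190122249,  y_3 = 930249·154800875592+83204·1730726404001 = 288006719437081612
k=4:  x_4 = 930249·3220013013190122249+125·83204·288006719437081612 = 5990827771012465337616001,  y_4 = 930249·288006719437081612+83204·3220013013190122249 = 535835925499096664087184
k=5:  x_5 = 930249·5990827771012465337616001+125·83204·535835925499096664087184 = 11145923086309929722690704506249,  y_5 = 930249·535835925499096664087184+83204·5990827771012465337616001 = 996921667718930338621440576020

930249 83204
1730726404001 154800875592
3220013013190122249 288006719437081612
5990827771012465337616001 535835925499096664087184
11145923086309929722690704506249 996921667718930338621440576020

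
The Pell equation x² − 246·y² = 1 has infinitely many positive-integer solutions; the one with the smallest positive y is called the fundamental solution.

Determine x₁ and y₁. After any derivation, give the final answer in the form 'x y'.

88805 5662

√246 = [15; 1,2,5,1,14,1,5,2,1,30, …], period ℓ=10 (even) → k=9
k=0  a_k=15  p_k/q_k = 15/1
k=1  a_k=1  p_k/q_k = 16/1
k=2  a_k=2  p_k/q_k = 47/3
…
k=4  a_k=1  p_k/q_k = 298/19
k=5  a_k=14  p_k/q_k = 4423/282
k=6  a_k=1  p_k/q_k = 4721/301
k=7  a_k=5  p_k/q_k = 28028/1787
k=8  a_k=2  p_k/q_k = 60777/3875
k=9  a_k=1  p_k/q_k = 88805/5662
(x₁, y₁) = (88805, 5662);  88805² − 246·5662² = 1 ✓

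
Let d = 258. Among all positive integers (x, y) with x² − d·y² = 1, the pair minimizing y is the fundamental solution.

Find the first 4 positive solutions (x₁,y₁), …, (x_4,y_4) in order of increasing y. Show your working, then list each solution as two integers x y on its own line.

√258 = [16; 16,32, …], period ℓ=2 (even) → k=1
a_0=16:  p_0=16·1+0=16,  q_0=16·0+1=1
a_1=16:  p_1=16·16+1=257,  q_1=16·1+0=16
fundamental: x₁=257, y₁=16  (since 66049 − 258·256 = 1)
n=2: (257,16)∘(257,16) = (257·257+258·16·16, 257·16+16·257) = (132097,8224)
n=3: (132097,8224)∘(257,16) = (257·132097+258·16·8224, 257·8224+16·132097) = (67897601,4227120)
n=4: (67897601,4227120)∘(257,16) = (257·67897601+258·16·4227120, 257·4227120+16·67897601) = (34899234817,2172731456)

257 16
132097 8224
67897601 4227120
34899234817 2172731456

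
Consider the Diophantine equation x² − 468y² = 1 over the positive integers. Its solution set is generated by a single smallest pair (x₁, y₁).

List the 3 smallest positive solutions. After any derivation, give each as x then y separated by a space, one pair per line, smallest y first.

649 30
842401 38940
1093435849 50544090

d=468: √d = [21; 1,1,1,2,1,1,1,42] (ℓ=8, even), read p_7/q_7
k=0  a_k=21  p_k/q_k = 21/1
…
k=2  a_k=1  p_k/q_k = 43/2
k=3  a_k=1  p_k/q_k = 65/3
k=4  a_k=2  p_k/q_k = 173/8
…
k=6  a_k=1  p_k/q_k = 411/19
k=7  a_k=1  p_k/q_k = 649/30
(x₁, y₁) = (649, 30);  649² − 468·30² = 1 ✓
(649+30√468)^2 = 842401 + 38940√468
(649+30√468)^3 = 1093435849 + 50544090√468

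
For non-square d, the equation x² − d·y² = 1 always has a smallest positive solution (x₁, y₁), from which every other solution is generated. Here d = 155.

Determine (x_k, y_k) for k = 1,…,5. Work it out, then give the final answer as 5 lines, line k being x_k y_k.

249 20
124001 9960
61752249 4960060
30752496001 2470099920
15314681256249 1230104800100

d=155: √d = [12; 2,4,2,24] (ℓ=4, even), read p_3/q_3
step 0: (12, 1)  from 12·(1,0) + (0,1)
…
step 2: (112, 9)  from 4·(25,2) + (12,1)
step 3: (249, 20)  from 2·(112,9) + (25,2)
→ (249, 20).  Check: 249²=62001, 155·20²=62000, difference 1.
k=2:  x_2 = 249·249+155·20·20 = 124001,  y_2 = 249·20+20·249 = 9960
k=3:  x_3 = 249·124001+155·20·9960 = 61752249,  y_3 = 249·9960+20·124001 = 4960060
k=4:  x_4 = 249·61752249+155·20·4960060 = 30752496001,  y_4 = 249·4960060+20·61752249 = 2470099920
k=5:  x_5 = 249·30752496001+155·20·2470099920 = 15314681256249,  y_5 = 249·2470099920+20·30752496001 = 1230104800100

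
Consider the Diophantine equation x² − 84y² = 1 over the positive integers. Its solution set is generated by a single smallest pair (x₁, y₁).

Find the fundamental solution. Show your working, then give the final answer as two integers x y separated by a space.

55 6

√84 → a₀=9, period (6,18); ℓ=2 even so k=1
i=0: a=9 ⇒ p=9, q=1
i=1: a=6 ⇒ p=55, q=6
→ (55, 6).  Check: 55²=3025, 84·6²=3024, difference 1.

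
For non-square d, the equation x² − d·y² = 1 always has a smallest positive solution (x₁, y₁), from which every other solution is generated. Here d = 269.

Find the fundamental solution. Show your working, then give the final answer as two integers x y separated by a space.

d=269: √d = [16; 2,2,32] (ℓ=3, odd), read p_5/q_5
k=0  a_k=16  p_k/q_k = 16/1
…
k=2  a_k=2  p_k/q_k = 82/5
k=3  a_k=32  p_k/q_k = 2657/162
k=4  a_k=2  p_k/q_k = 5396/329
k=5  a_k=2  p_k/q_k = 13449/820
→ (13449, 820).  Check: 13449²=180875601, 269·820²=180875600, difference 1.

13449 820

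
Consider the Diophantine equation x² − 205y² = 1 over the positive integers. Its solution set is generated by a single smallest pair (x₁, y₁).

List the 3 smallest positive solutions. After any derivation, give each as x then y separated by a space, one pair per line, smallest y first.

d=205: √d = [14; 3,6,1,4,1,6,3,28] (ℓ=8, even), read p_7/q_7
step 0: (14, 1)  from 14·(1,0) + (0,1)
…
step 5: (1847, 129)  from 1·(1532,107) + (315,22)
step 6: (12614, 881)  from 6·(1847,129) + (1532,107)
step 7: (39689, 2772)  from 3·(12614,881) + (1847,129)
→ (39689, 2772).  Check: 39689²=1575216721, 205·2772²=1575216720, difference 1.
k=2:  x_2 = 39689·39689+205·2772·2772 = 3150433441,  y_2 = 39689·2772+2772·39689 = 220035816
k=3:  x_3 = 39689·3150433441+205·2772·220035816 = 250075105640009,  y_3 = 39689·220035816+2772·3150433441 = 17466002999676

39689 2772
3150433441 220035816
250075105640009 17466002999676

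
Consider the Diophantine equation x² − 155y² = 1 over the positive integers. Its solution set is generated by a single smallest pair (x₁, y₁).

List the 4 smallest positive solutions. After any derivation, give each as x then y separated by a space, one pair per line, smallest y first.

√155 = [12; 2,4,2,24, …], period ℓ=4 (even) → k=3
i=0: a=12 ⇒ p=12, q=1
…
i=2: a=4 ⇒ p=112, q=9
i=3: a=2 ⇒ p=249, q=20
(x₁, y₁) = (249, 20);  249² − 155·20² = 1 ✓
(249+20√155)^2 = 124001 + 9960√155
(249+20√155)^3 = 61752249 + 4960060√155
(249+20√155)^4 = 30752496001 + 2470099920√155

249 20
124001 9960
61752249 4960060
30752496001 2470099920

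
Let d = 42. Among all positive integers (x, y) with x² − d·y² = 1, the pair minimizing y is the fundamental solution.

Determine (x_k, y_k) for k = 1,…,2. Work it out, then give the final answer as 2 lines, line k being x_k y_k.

13 2
337 52

d=42: √d = [6; 2,12] (ℓ=2, even), read p_1/q_1
k=0  a_k=6  p_k/q_k = 6/1
k=1  a_k=2  p_k/q_k = 13/2
→ (13, 2).  Check: 13²=169, 42·2²=168, difference 1.
n=2: (13,2)∘(13,2) = (13·13+42·2·2, 13·2+2·13) = (337,52)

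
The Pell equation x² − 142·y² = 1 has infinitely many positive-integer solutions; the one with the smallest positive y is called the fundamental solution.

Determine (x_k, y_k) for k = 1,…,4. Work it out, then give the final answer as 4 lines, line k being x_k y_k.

√142 = [11; 1,10,1,22, …], period ℓ=4 (even) → k=3
step 0: (11, 1)  from 11·(1,0) + (0,1)
…
step 2: (131, 11)  from 10·(12,1) + (11,1)
step 3: (143, 12)  from 1·(131,11) + (12,1)
fundamental: x₁=143, y₁=12  (since 20449 − 142·144 = 1)
(x_2, y_2) = (143·143 + 142·12·12, 143·12 + 12·143) = (40897, 3432)
(x_3, y_3) = (143·40897 + 142·12·3432, 143·3432 + 12·40897) = (11696399, 981540)
(x_4, y_4) = (143·11696399 + 142·12·981540, 143·981540 + 12·11696399) = (3345129217, 280717008)

143 12
40897 3432
11696399 981540
3345129217 280717008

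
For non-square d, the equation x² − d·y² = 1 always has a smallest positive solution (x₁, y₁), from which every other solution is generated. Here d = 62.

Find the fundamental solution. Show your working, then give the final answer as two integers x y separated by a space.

d=62: √d = [7; 1,6,1,14] (ℓ=4, even), read p_3/q_3
k=0  a_k=7  p_k/q_k = 7/1
…
k=2  a_k=6  p_k/q_k = 55/7
k=3  a_k=1  p_k/q_k = 63/8
(x₁, y₁) = (63, 8);  63² − 62·8² = 1 ✓

63 8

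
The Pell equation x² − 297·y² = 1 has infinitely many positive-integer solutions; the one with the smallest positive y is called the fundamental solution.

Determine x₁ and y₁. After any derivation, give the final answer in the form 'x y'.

48599 2820

√297 → a₀=17, period (4,3,1,1,2,1,1,3,4,34); ℓ=10 even so k=9
a_0=17:  p_0=17·1+0=17,  q_0=17·0+1=1
…
a_8=3:  p_8=3·3171+1844=11357,  q_8=3·184+107=659
a_9=4:  p_9=4·11357+3171=48599,  q_9=4·659+184=2820
→ (48599, 2820).  Check: 48599²=2361862801, 297·2820²=2361862800, difference 1.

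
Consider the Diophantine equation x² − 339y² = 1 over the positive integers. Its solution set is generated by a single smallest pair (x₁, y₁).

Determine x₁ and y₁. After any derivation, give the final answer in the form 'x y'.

97970 5321

[18; 2,2,2,1,17,1,2,2,2,36] for √339; ℓ=10 ⇒ convergent index 9
step 0: (18, 1)  from 18·(1,0) + (0,1)
step 1: (37, 2)  from 2·(18,1) + (1,0)
step 2: (92, 5)  from 2·(37,2) + (18,1)
step 3: (221, 12)  from 2·(92,5) + (37,2)
step 4: (313, 17)  from 1·(221,12) + (92,5)
…
step 6: (5855, 318)  from 1·(5542,301) + (313,17)
step 7: (17252, 937)  from 2·(5855,318) + (5542,301)
step 8: (40359, 2192)  from 2·(17252,937) + (5855,318)
step 9: (97970, 5321)  from 2·(40359,2192) + (17252,937)
→ (97970, 5321).  Check: 97970²=9598120900, 339·5321²=9598120899, difference 1.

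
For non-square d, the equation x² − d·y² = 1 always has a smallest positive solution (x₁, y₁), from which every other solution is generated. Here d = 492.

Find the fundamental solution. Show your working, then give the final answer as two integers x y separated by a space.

29767 1342

√492 → a₀=22, period (5,1,1,10,1,1,5,44); ℓ=8 even so k=7
a_0=22:  p_0=22·1+0=22,  q_0=22·0+1=1
…
a_3=1:  p_3=1·133+111=244,  q_3=1·6+5=11
a_4=10:  p_4=10·244+133=2573,  q_4=10·11+6=116
…
a_6=1:  p_6=1·2817+2573=5390,  q_6=1·127+116=243
a_7=5:  p_7=5·5390+2817=29767,  q_7=5·243+127=1342
fundamental: x₁=29767, y₁=1342  (since 886074289 − 492·1800964 = 1)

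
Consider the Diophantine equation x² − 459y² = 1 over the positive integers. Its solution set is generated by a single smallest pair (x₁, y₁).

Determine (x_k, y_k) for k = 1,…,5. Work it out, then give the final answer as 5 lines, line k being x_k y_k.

[21; 2,2,1,4,21,4,1,2,2,42] for √459; ℓ=10 ⇒ convergent index 9
k=0  a_k=21  p_k/q_k = 21/1
…
k=2  a_k=2  p_k/q_k = 107/5
k=3  a_k=1  p_k/q_k = 150/7
…
k=5  a_k=21  p_k/q_k = 14997/700
…
k=8  a_k=2  p_k/q_k = 212079/9899
k=9  a_k=2  p_k/q_k = 499850/23331
→ (499850, 23331).  Check: 499850²=249850022500, 459·23331²=249850022499, difference 1.
(x_2, y_2) = (499850·499850 + 459·23331·23331, 499850·23331 + 23331·499850) = (499700044999, 23324000700)
(x_3, y_3) = (499850·499700044999 + 459·23331·23324000700, 499850·23324000700 + 23331·499700044999) = (499550134985000450, 23317003499766669)
(x_4, y_4) = (499850·499550134985000450 + 459·23331·23317003499766669, 499850·23317003499766669 + 23331·499550134985000450) = (499400269944005249820001, 23310008398693414998600)
(x_5, y_5) = (499850·499400269944005249820001 + 459·23331·23310008398693414998600, 499850·23310008398693414998600 + 23331·499400269944005249820001) = (499250449862522498110069999250, 23303015396150489970600653331)

499850 23331
499700044999 23324000700
499550134985000450 23317003499766669
499400269944005249820001 23310008398693414998600
499250449862522498110069999250 23303015396150489970600653331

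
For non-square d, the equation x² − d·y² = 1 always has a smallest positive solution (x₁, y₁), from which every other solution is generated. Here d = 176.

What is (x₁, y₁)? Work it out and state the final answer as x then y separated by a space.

[13; 3,1,3,26] for √176; ℓ=4 ⇒ convergent index 3
step 0: (13, 1)  from 13·(1,0) + (0,1)
…
step 2: (53, 4)  from 1·(40,3) + (13,1)
step 3: (199, 15)  from 3·(53,4) + (40,3)
fundamental: x₁=199, y₁=15  (since 39601 − 176·225 = 1)

199 15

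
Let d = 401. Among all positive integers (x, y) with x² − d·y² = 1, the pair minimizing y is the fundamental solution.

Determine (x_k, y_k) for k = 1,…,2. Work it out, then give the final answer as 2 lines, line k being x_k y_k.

[20; 40] for √401; ℓ=1 ⇒ convergent index 1
k=0  a_k=20  p_k/q_k = 20/1
k=1  a_k=40  p_k/q_k = 801/40
fundamental: x₁=801, y₁=40  (since 641601 − 401·1600 = 1)
(x_2, y_2) = (801·801 + 401·40·40, 801·40 + 40·801) = (1283201, 64080)

801 40
1283201 64080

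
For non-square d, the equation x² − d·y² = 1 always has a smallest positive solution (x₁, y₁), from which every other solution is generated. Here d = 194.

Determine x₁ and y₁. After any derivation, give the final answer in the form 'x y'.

d=194: √d = [13; 1,12,1,26] (ℓ=4, even), read p_3/q_3
k=0  a_k=13  p_k/q_k = 13/1
k=1  a_k=1  p_k/q_k = 14/1
k=2  a_k=12  p_k/q_k = 181/13
k=3  a_k=1  p_k/q_k = 195/14
fundamental: x₁=195, y₁=14  (since 38025 − 194·196 = 1)

195 14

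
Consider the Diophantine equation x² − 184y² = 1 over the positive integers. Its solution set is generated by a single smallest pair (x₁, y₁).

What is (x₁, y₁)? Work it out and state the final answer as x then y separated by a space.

24335 1794

√184 = [13; 1,1,3,2,1,2,1,2,3,1,1,26, …], period ℓ=12 (even) → k=11
step 0: (13, 1)  from 13·(1,0) + (0,1)
…
step 3: (95, 7)  from 3·(27,2) + (14,1)
step 4: (217, 16)  from 2·(95,7) + (27,2)
step 5: (312, 23)  from 1·(217,16) + (95,7)
step 6: (841, 62)  from 2·(312,23) + (217,16)
step 7: (1153, 85)  from 1·(841,62) + (312,23)
…
step 9: (10594, 781)  from 3·(3147,232) + (1153,85)
step 10: (13741, 1013)  from 1·(10594,781) + (3147,232)
step 11: (24335, 1794)  from 1·(13741,1013) + (10594,781)
→ (24335, 1794).  Check: 24335²=592192225, 184·1794²=592192224, difference 1.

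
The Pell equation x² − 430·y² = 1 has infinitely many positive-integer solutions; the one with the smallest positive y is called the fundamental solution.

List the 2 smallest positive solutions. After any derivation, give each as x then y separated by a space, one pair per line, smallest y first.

√430 = [20; 1,2,1,3,1,…,2,1,40, …], period ℓ=14 (even) → k=13
step 0: (20, 1)  from 20·(1,0) + (0,1)
…
step 2: (62, 3)  from 2·(21,1) + (20,1)
step 3: (83, 4)  from 1·(62,3) + (21,1)
step 4: (311, 15)  from 3·(83,4) + (62,3)
…
step 6: (2675, 129)  from 6·(394,19) + (311,15)
…
step 12: (2107880, 101651)  from 2·(754371,36379) + (599138,28893)
step 13: (2862251, 138030)  from 1·(2107880,101651) + (754371,36379)
fundamental: x₁=2862251, y₁=138030  (since 8192480787001 − 430·19052280900 = 1)
k=2:  x_2 = 2862251·2862251+430·138030·138030 = 16384961574001,  y_2 = 2862251·138030+138030·2862251 = 790153011060

2862251 138030
16384961574001 790153011060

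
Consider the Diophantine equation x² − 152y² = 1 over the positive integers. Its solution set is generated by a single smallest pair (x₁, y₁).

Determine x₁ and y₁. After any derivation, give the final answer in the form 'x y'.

37 3

√152 → a₀=12, period (3,24); ℓ=2 even so k=1
i=0: a=12 ⇒ p=12, q=1
i=1: a=3 ⇒ p=37, q=3
→ (37, 3).  Check: 37²=1369, 152·3²=1368, difference 1.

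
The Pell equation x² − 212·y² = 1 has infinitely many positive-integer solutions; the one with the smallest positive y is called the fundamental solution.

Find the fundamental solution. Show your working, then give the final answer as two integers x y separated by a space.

√212 → a₀=14, period (1,1,3,1,1,…,1,1,28); ℓ=14 even so k=13
a_0=14:  p_0=14·1+0=14,  q_0=14·0+1=1
a_1=1:  p_1=1·14+1=15,  q_1=1·1+0=1
a_2=1:  p_2=1·15+14=29,  q_2=1·1+1=2
a_3=3:  p_3=3·29+15=102,  q_3=3·2+1=7
…
a_6=1:  p_6=1·233+131=364,  q_6=1·16+9=25
a_7=6:  p_7=6·364+233=2417,  q_7=6·25+16=166
a_8=1:  p_8=1·2417+364=2781,  q_8=1·166+25=191
a_9=1:  p_9=1·2781+2417=5198,  q_9=1·191+166=357
…
a_12=1:  p_12=1·29135+7979=37114,  q_12=1·2001+548=2549
a_13=1:  p_13=1·37114+29135=66249,  q_13=1·2549+2001=4550
fundamental: x₁=66249, y₁=4550  (since 4388930001 − 212·20702500 = 1)

66249 4550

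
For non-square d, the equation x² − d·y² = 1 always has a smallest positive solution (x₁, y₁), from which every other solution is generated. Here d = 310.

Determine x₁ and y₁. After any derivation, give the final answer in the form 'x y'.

d=310: √d = [17; 1,1,1,1,5,…,1,1,34] (ℓ=16, even), read p_15/q_15
a_0=17:  p_0=17·1+0=17,  q_0=17·0+1=1
…
a_2=1:  p_2=1·18+17=35,  q_2=1·1+1=2
a_3=1:  p_3=1·35+18=53,  q_3=1·2+1=3
…
a_6=3:  p_6=3·493+88=1567,  q_6=3·28+5=89
a_7=1:  p_7=1·1567+493=2060,  q_7=1·89+28=117
a_8=2:  p_8=2·2060+1567=5687,  q_8=2·117+89=323
a_9=1:  p_9=1·5687+2060=7747,  q_9=1·323+117=440
…
a_12=1:  p_12=1·152387+28928=181315,  q_12=1·8655+1643=10298
…
a_14=1:  p_14=1·333702+181315=515017,  q_14=1·18953+10298=29251
a_15=1:  p_15=1·515017+333702=848719,  q_15=1·29251+18953=48204
(x₁, y₁) = (848719, 48204);  848719² − 310·48204² = 1 ✓

848719 48204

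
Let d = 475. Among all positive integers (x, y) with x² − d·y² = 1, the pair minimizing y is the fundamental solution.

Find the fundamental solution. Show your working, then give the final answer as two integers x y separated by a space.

[21; 1,3,1,6,2,6,1,3,1,42] for √475; ℓ=10 ⇒ convergent index 9
step 0: (21, 1)  from 21·(1,0) + (0,1)
step 1: (22, 1)  from 1·(21,1) + (1,0)
…
step 5: (1591, 73)  from 2·(741,34) + (109,5)
step 6: (10287, 472)  from 6·(1591,73) + (741,34)
step 7: (11878, 545)  from 1·(10287,472) + (1591,73)
step 8: (45921, 2107)  from 3·(11878,545) + (10287,472)
step 9: (57799, 2652)  from 1·(45921,2107) + (11878,545)
→ (57799, 2652).  Check: 57799²=3340724401, 475·2652²=3340724400, difference 1.

57799 2652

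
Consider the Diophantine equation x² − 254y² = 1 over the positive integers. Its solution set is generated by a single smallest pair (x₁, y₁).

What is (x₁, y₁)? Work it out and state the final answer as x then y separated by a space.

[15; 1,14,1,30] for √254; ℓ=4 ⇒ convergent index 3
step 0: (15, 1)  from 15·(1,0) + (0,1)
step 1: (16, 1)  from 1·(15,1) + (1,0)
step 2: (239, 15)  from 14·(16,1) + (15,1)
step 3: (255, 16)  from 1·(239,15) + (16,1)
fundamental: x₁=255, y₁=16  (since 65025 − 254·256 = 1)

255 16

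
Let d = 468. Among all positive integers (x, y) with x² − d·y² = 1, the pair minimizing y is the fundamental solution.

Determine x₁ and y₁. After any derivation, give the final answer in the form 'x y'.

649 30

√468 = [21; 1,1,1,2,1,1,1,42, …], period ℓ=8 (even) → k=7
step 0: (21, 1)  from 21·(1,0) + (0,1)
…
step 2: (43, 2)  from 1·(22,1) + (21,1)
step 3: (65, 3)  from 1·(43,2) + (22,1)
…
step 5: (238, 11)  from 1·(173,8) + (65,3)
step 6: (411, 19)  from 1·(238,11) + (173,8)
step 7: (649, 30)  from 1·(411,19) + (238,11)
fundamental: x₁=649, y₁=30  (since 421201 − 468·900 = 1)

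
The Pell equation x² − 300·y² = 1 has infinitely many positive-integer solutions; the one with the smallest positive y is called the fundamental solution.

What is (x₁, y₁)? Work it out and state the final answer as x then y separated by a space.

1351 78

√300 = [17; 3,8,3,34, …], period ℓ=4 (even) → k=3
a_0=17:  p_0=17·1+0=17,  q_0=17·0+1=1
a_1=3:  p_1=3·17+1=52,  q_1=3·1+0=3
a_2=8:  p_2=8·52+17=433,  q_2=8·3+1=25
a_3=3:  p_3=3·433+52=1351,  q_3=3·25+3=78
→ (1351, 78).  Check: 1351²=1825201, 300·78²=1825200, difference 1.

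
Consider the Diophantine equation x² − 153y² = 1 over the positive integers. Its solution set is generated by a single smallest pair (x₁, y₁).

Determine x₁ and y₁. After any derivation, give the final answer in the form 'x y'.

2177 176

d=153: √d = [12; 2,1,2,2,2,1,2,24] (ℓ=8, even), read p_7/q_7
step 0: (12, 1)  from 12·(1,0) + (0,1)
…
step 2: (37, 3)  from 1·(25,2) + (12,1)
step 3: (99, 8)  from 2·(37,3) + (25,2)
step 4: (235, 19)  from 2·(99,8) + (37,3)
…
step 6: (804, 65)  from 1·(569,46) + (235,19)
step 7: (2177, 176)  from 2·(804,65) + (569,46)
fundamental: x₁=2177, y₁=176  (since 4739329 − 153·30976 = 1)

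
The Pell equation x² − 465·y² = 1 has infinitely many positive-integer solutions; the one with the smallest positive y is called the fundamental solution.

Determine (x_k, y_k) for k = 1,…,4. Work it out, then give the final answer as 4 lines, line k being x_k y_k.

[21; 1,1,3,2,2,2,3,1,1,42] for √465; ℓ=10 ⇒ convergent index 9
k=0  a_k=21  p_k/q_k = 21/1
k=1  a_k=1  p_k/q_k = 22/1
k=2  a_k=1  p_k/q_k = 43/2
k=3  a_k=3  p_k/q_k = 151/7
k=4  a_k=2  p_k/q_k = 345/16
…
k=6  a_k=2  p_k/q_k = 2027/94
k=7  a_k=3  p_k/q_k = 6922/321
k=8  a_k=1  p_k/q_k = 8949/415
k=9  a_k=1  p_k/q_k = 15871/736
→ (15871, 736).  Check: 15871²=251888641, 465·736²=251888640, difference 1.
k=2:  x_2 = 15871·15871+465·736·736 = 503777281,  y_2 = 15871·736+736·15871 = 23362112
k=3:  x_3 = 15871·503777281+465·736·23362112 = 15990898437631,  y_3 = 15871·23362112+736·503777281 = 741560158368
k=4:  x_4 = 15871·15990898437631+465·736·741560158368 = 507583097703505921,  y_4 = 15871·741560158368+736·15990898437631 = 23538602523554944

15871 736
503777281 23362112
15990898437631 741560158368
507583097703505921 23538602523554944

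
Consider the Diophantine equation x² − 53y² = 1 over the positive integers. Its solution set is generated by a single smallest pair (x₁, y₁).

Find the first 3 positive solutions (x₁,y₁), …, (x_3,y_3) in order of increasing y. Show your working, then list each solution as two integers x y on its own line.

66249 9100
8777860001 1205731800
1163048894346249 159757052027300

√53 → a₀=7, period (3,1,1,3,14); ℓ=5 odd so k=9
k=0  a_k=7  p_k/q_k = 7/1
k=1  a_k=3  p_k/q_k = 22/3
k=2  a_k=1  p_k/q_k = 29/4
k=3  a_k=1  p_k/q_k = 51/7
…
k=6  a_k=3  p_k/q_k = 7979/1096
…
k=8  a_k=1  p_k/q_k = 18557/2549
k=9  a_k=3  p_k/q_k = 66249/9100
fundamental: x₁=66249, y₁=9100  (since 4388930001 − 53·82810000 = 1)
k=2:  x_2 = 66249·66249+53·9100·9100 = 8777860001,  y_2 = 66249·9100+9100·66249 = 1205731800
k=3:  x_3 = 66249·8777860001+53·9100·1205731800 = 1163048894346249,  y_3 = 66249·1205731800+9100·8777860001 = 159757052027300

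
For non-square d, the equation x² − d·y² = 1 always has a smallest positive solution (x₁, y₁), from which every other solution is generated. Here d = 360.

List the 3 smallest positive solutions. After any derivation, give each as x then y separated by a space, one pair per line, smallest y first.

19 1
721 38
27379 1443

√360 → a₀=18, period (1,36); ℓ=2 even so k=1
a_0=18:  p_0=18·1+0=18,  q_0=18·0+1=1
a_1=1:  p_1=1·18+1=19,  q_1=1·1+0=1
(x₁, y₁) = (19, 1);  19² − 360·1² = 1 ✓
(x_2, y_2) = (19·19 + 360·1·1, 19·1 + 1·19) = (721, 38)
(x_3, y_3) = (19·721 + 360·1·38, 19·38 + 1·721) = (27379, 1443)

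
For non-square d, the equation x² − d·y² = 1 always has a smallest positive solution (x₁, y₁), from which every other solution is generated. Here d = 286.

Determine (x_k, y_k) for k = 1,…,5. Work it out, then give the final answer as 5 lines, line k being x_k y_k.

561835 33222
631317134449 37330564740
709392124465745995 41947235681362578
797122648497793485067201 47134850318039357456520
895702806436806213240996001675 52964017256829337557486465822

d=286: √d = [16; 1,10,3,3,2,3,3,10,1,32] (ℓ=10, even), read p_9/q_9
step 0: (16, 1)  from 16·(1,0) + (0,1)
step 1: (17, 1)  from 1·(16,1) + (1,0)
…
step 4: (1911, 113)  from 3·(575,34) + (186,11)
step 5: (4397, 260)  from 2·(1911,113) + (575,34)
step 6: (15102, 893)  from 3·(4397,260) + (1911,113)
…
step 8: (512132, 30283)  from 10·(49703,2939) + (15102,893)
step 9: (561835, 33222)  from 1·(512132,30283) + (49703,2939)
fundamental: x₁=561835, y₁=33222  (since 315658567225 − 286·1103701284 = 1)
k=2:  x_2 = 561835·561835+286·33222·33222 = 631317134449,  y_2 = 561835·33222+33222·561835 = 37330564740
k=3:  x_3 = 561835·631317134449+286·33222·37330564740 = 709392124465745995,  y_3 = 561835·37330564740+33222·631317134449 = 41947235681362578
k=4:  x_4 = 561835·709392124465745995+286·33222·41947235681362578 = 797122648497793485067201,  y_4 = 561835·41947235681362578+33222·709392124465745995 = 47134850318039357456520
k=5:  x_5 = 561835·797122648497793485067201+286·33222·47134850318039357456520 = 895702806436806213240996001675,  y_5 = 561835·47134850318039357456520+33222·797122648497793485067201 = 52964017256829337557486465822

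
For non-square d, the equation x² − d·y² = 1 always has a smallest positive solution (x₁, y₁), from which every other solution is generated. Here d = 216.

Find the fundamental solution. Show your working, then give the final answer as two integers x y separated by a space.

485 33

[14; 1,2,3,2,1,28] for √216; ℓ=6 ⇒ convergent index 5
a_0=14:  p_0=14·1+0=14,  q_0=14·0+1=1
a_1=1:  p_1=1·14+1=15,  q_1=1·1+0=1
…
a_4=2:  p_4=2·147+44=338,  q_4=2·10+3=23
a_5=1:  p_5=1·338+147=485,  q_5=1·23+10=33
→ (485, 33).  Check: 485²=235225, 216·33²=235224, difference 1.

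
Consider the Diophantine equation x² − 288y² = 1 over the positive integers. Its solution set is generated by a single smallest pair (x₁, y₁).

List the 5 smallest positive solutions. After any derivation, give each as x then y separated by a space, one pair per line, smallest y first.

√288 → a₀=16, period (1,32); ℓ=2 even so k=1
step 0: (16, 1)  from 16·(1,0) + (0,1)
step 1: (17, 1)  from 1·(16,1) + (1,0)
(x₁, y₁) = (17, 1);  17² − 288·1² = 1 ✓
k=2:  x_2 = 17·17+288·1·1 = 577,  y_2 = 17·1+1·17 = 34
k=3:  x_3 = 17·577+288·1·34 = 19601,  y_3 = 17·34+1·577 = 1155
k=4:  x_4 = 17·19601+288·1·1155 = 665857,  y_4 = 17·1155+1·19601 = 39236
k=5:  x_5 = 17·665857+288·1·39236 = 22619537,  y_5 = 17·39236+1·665857 = 1332869

17 1
577 34
19601 1155
665857 39236
22619537 1332869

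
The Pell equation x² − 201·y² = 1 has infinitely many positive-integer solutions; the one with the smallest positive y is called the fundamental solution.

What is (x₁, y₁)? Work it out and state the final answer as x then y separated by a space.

515095 36332

d=201: √d = [14; 5,1,1,1,2,…,1,5,28] (ℓ=14, even), read p_13/q_13
i=0: a=14 ⇒ p=14, q=1
i=1: a=5 ⇒ p=71, q=5
i=2: a=1 ⇒ p=85, q=6
i=3: a=1 ⇒ p=156, q=11
i=4: a=1 ⇒ p=241, q=17
i=5: a=2 ⇒ p=638, q=45
i=6: a=1 ⇒ p=879, q=62
i=7: a=8 ⇒ p=7670, q=541
i=8: a=1 ⇒ p=8549, q=603
…
i=10: a=1 ⇒ p=33317, q=2350
i=11: a=1 ⇒ p=58085, q=4097
i=12: a=1 ⇒ p=91402, q=6447
i=13: a=5 ⇒ p=515095, q=36332
(x₁, y₁) = (515095, 36332);  515095² − 201·36332² = 1 ✓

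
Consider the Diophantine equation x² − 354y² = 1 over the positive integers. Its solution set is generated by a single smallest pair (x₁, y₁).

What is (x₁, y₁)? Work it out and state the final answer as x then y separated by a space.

d=354: √d = [18; 1,4,2,2,18,2,2,4,1,36] (ℓ=10, even), read p_9/q_9
a_0=18:  p_0=18·1+0=18,  q_0=18·0+1=1
…
a_3=2:  p_3=2·94+19=207,  q_3=2·5+1=11
a_4=2:  p_4=2·207+94=508,  q_4=2·11+5=27
a_5=18:  p_5=18·508+207=9351,  q_5=18·27+11=497
a_6=2:  p_6=2·9351+508=19210,  q_6=2·497+27=1021
…
a_8=4:  p_8=4·47771+19210=210294,  q_8=4·2539+1021=11177
a_9=1:  p_9=1·210294+47771=258065,  q_9=1·11177+2539=13716
fundamental: x₁=258065, y₁=13716  (since 66597544225 − 354·188128656 = 1)

258065 13716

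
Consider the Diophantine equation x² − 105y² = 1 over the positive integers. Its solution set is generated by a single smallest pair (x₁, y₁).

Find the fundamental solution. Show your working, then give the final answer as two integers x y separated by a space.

41 4

[10; 4,20] for √105; ℓ=2 ⇒ convergent index 1
i=0: a=10 ⇒ p=10, q=1
i=1: a=4 ⇒ p=41, q=4
fundamental: x₁=41, y₁=4  (since 1681 − 105·16 = 1)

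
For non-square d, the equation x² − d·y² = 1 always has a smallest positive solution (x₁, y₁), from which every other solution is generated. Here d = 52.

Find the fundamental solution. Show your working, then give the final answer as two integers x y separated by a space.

d=52: √d = [7; 4,1,2,1,4,14] (ℓ=6, even), read p_5/q_5
i=0: a=7 ⇒ p=7, q=1
i=1: a=4 ⇒ p=29, q=4
i=2: a=1 ⇒ p=36, q=5
…
i=4: a=1 ⇒ p=137, q=19
i=5: a=4 ⇒ p=649, q=90
→ (649, 90).  Check: 649²=421201, 52·90²=421200, difference 1.

649 90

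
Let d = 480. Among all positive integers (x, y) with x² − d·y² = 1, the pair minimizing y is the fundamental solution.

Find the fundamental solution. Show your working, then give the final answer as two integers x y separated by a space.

241 11

√480 = [21; 1,9,1,42, …], period ℓ=4 (even) → k=3
k=0  a_k=21  p_k/q_k = 21/1
k=1  a_k=1  p_k/q_k = 22/1
k=2  a_k=9  p_k/q_k = 219/10
k=3  a_k=1  p_k/q_k = 241/11
fundamental: x₁=241, y₁=11  (since 58081 − 480·121 = 1)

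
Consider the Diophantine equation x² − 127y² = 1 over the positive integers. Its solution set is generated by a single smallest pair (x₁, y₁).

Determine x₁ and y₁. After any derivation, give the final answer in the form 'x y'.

√127 → a₀=11, period (3,1,2,2,7,11,7,2,2,1,3,22); ℓ=12 even so k=11
i=0: a=11 ⇒ p=11, q=1
…
i=4: a=2 ⇒ p=293, q=26
…
i=10: a=1 ⇒ p=1274561, q=113099
i=11: a=3 ⇒ p=4730624, q=419775
→ (4730624, 419775).  Check: 4730624²=22378803429376, 127·419775²=22378803429375, difference 1.

4730624 419775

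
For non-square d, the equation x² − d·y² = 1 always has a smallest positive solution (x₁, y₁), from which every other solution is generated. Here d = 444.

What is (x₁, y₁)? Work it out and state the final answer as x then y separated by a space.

295 14

d=444: √d = [21; 14,42] (ℓ=2, even), read p_1/q_1
k=0  a_k=21  p_k/q_k = 21/1
k=1  a_k=14  p_k/q_k = 295/14
fundamental: x₁=295, y₁=14  (since 87025 − 444·196 = 1)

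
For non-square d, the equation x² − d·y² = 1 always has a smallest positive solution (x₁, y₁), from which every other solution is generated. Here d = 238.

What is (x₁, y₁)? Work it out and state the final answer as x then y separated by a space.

√238 → a₀=15, period (2,2,1,14,1,2,2,30); ℓ=8 even so k=7
k=0  a_k=15  p_k/q_k = 15/1
…
k=4  a_k=14  p_k/q_k = 1589/103
k=5  a_k=1  p_k/q_k = 1697/110
k=6  a_k=2  p_k/q_k = 4983/323
k=7  a_k=2  p_k/q_k = 11663/756
(x₁, y₁) = (11663, 756);  11663² − 238·756² = 1 ✓

11663 756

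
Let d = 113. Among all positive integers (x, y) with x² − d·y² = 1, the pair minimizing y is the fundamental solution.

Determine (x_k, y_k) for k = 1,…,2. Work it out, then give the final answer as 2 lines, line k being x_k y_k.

1204353 113296
2900932297217 272896754976

d=113: √d = [10; 1,1,1,2,2,1,1,1,20] (ℓ=9, odd), read p_17/q_17
step 0: (10, 1)  from 10·(1,0) + (0,1)
step 1: (11, 1)  from 1·(10,1) + (1,0)
…
step 5: (202, 19)  from 2·(85,8) + (32,3)
…
step 8: (776, 73)  from 1·(489,46) + (287,27)
step 9: (16009, 1506)  from 20·(776,73) + (489,46)
step 10: (16785, 1579)  from 1·(16009,1506) + (776,73)
…
step 12: (49579, 4664)  from 1·(32794,3085) + (16785,1579)
step 13: (131952, 12413)  from 2·(49579,4664) + (32794,3085)
…
step 16: (758918, 71393)  from 1·(445435,41903) + (313483,29490)
step 17: (1204353, 113296)  from 1·(758918,71393) + (445435,41903)
(x₁, y₁) = (1204353, 113296);  1204353² − 113·113296² = 1 ✓
n=2: (1204353,113296)∘(1204353,113296) = (1204353·1204353+113·113296·113296, 1204353·113296+113296·1204353) = (2900932297217,272896754976)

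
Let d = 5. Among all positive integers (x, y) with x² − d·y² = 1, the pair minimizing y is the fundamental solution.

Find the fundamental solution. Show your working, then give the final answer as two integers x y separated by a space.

9 4

[2; 4] for √5; ℓ=1 ⇒ convergent index 1
a_0=2:  p_0=2·1+0=2,  q_0=2·0+1=1
a_1=4:  p_1=4·2+1=9,  q_1=4·1+0=4
(x₁, y₁) = (9, 4);  9² − 5·4² = 1 ✓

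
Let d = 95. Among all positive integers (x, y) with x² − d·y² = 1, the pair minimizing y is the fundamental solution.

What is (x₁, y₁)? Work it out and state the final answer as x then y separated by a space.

39 4

d=95: √d = [9; 1,2,1,18] (ℓ=4, even), read p_3/q_3
step 0: (9, 1)  from 9·(1,0) + (0,1)
…
step 2: (29, 3)  from 2·(10,1) + (9,1)
step 3: (39, 4)  from 1·(29,3) + (10,1)
→ (39, 4).  Check: 39²=1521, 95·4²=1520, difference 1.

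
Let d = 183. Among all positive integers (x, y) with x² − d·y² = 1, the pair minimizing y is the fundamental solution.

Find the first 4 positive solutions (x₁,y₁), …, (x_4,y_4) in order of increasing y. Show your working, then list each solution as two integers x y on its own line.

487 36
474337 35064
462003751 34152300
449991179137 33264305136

√183 → a₀=13, period (1,1,8,1,1,26); ℓ=6 even so k=5
a_0=13:  p_0=13·1+0=13,  q_0=13·0+1=1
a_1=1:  p_1=1·13+1=14,  q_1=1·1+0=1
a_2=1:  p_2=1·14+13=27,  q_2=1·1+1=2
…
a_4=1:  p_4=1·230+27=257,  q_4=1·17+2=19
a_5=1:  p_5=1·257+230=487,  q_5=1·19+17=36
(x₁, y₁) = (487, 36);  487² − 183·36² = 1 ✓
(x_2, y_2) = (487·487 + 183·36·36, 487·36 + 36·487) = (474337, 35064)
(x_3, y_3) = (487·474337 + 183·36·35064, 487·35064 + 36·474337) = (462003751, 34152300)
(x_4, y_4) = (487·462003751 + 183·36·34152300, 487·34152300 + 36·462003751) = (449991179137, 33264305136)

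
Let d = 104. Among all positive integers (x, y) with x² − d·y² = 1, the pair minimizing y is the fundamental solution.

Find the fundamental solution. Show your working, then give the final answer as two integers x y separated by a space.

d=104: √d = [10; 5,20] (ℓ=2, even), read p_1/q_1
i=0: a=10 ⇒ p=10, q=1
i=1: a=5 ⇒ p=51, q=5
(x₁, y₁) = (51, 5);  51² − 104·5² = 1 ✓

51 5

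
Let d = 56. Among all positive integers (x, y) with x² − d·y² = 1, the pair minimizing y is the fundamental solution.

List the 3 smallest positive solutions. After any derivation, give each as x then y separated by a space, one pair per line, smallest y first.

15 2
449 60
13455 1798

√56 → a₀=7, period (2,14); ℓ=2 even so k=1
k=0  a_k=7  p_k/q_k = 7/1
k=1  a_k=2  p_k/q_k = 15/2
→ (15, 2).  Check: 15²=225, 56·2²=224, difference 1.
(x_2, y_2) = (15·15 + 56·2·2, 15·2 + 2·15) = (449, 60)
(x_3, y_3) = (15·449 + 56·2·60, 15·60 + 2·449) = (13455, 1798)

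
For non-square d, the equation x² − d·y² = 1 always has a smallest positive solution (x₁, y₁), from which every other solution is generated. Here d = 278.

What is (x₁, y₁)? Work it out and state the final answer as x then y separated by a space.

√278 = [16; 1,2,16,2,1,32, …], period ℓ=6 (even) → k=5
i=0: a=16 ⇒ p=16, q=1
i=1: a=1 ⇒ p=17, q=1
i=2: a=2 ⇒ p=50, q=3
i=3: a=16 ⇒ p=817, q=49
i=4: a=2 ⇒ p=1684, q=101
i=5: a=1 ⇒ p=2501, q=150
fundamental: x₁=2501, y₁=150  (since 6255001 − 278·22500 = 1)

2501 150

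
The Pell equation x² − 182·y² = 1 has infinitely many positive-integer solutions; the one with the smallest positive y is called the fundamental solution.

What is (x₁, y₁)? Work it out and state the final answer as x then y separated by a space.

√182 = [13; 2,26, …], period ℓ=2 (even) → k=1
i=0: a=13 ⇒ p=13, q=1
i=1: a=2 ⇒ p=27, q=2
→ (27, 2).  Check: 27²=729, 182·2²=728, difference 1.

27 2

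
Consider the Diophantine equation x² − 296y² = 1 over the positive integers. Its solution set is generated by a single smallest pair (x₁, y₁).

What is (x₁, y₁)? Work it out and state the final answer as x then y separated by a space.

[17; 4,1,7,1,4,34] for √296; ℓ=6 ⇒ convergent index 5
i=0: a=17 ⇒ p=17, q=1
…
i=2: a=1 ⇒ p=86, q=5
i=3: a=7 ⇒ p=671, q=39
i=4: a=1 ⇒ p=757, q=44
i=5: a=4 ⇒ p=3699, q=215
fundamental: x₁=3699, y₁=215  (since 13682601 − 296·46225 = 1)

3699 215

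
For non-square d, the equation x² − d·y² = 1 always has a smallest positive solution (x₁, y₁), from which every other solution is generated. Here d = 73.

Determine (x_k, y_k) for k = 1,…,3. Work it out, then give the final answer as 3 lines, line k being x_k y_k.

2281249 267000
10408194000001 1218186966000
47487364308614281249 5557975596000801000

√73 = [8; 1,1,5,5,1,1,16, …], period ℓ=7 (odd) → k=13
k=0  a_k=8  p_k/q_k = 8/1
…
k=3  a_k=5  p_k/q_k = 94/11
…
k=5  a_k=1  p_k/q_k = 581/68
k=6  a_k=1  p_k/q_k = 1068/125
k=7  a_k=16  p_k/q_k = 17669/2068
k=8  a_k=1  p_k/q_k = 18737/2193
k=9  a_k=1  p_k/q_k = 36406/4261
k=10  a_k=5  p_k/q_k = 200767/23498
…
k=12  a_k=1  p_k/q_k = 1241008/145249
k=13  a_k=1  p_k/q_k = 2281249/267000
(x₁, y₁) = (2281249, 267000);  2281249² − 73·267000² = 1 ✓
k=2:  x_2 = 2281249·2281249+73·267000·267000 = 10408194000001,  y_2 = 2281249·267000+267000·2281249 = 1218186966000
k=3:  x_3 = 2281249·10408194000001+73·267000·1218186966000 = 47487364308614281249,  y_3 = 2281249·1218186966000+267000·10408194000001 = 5557975596000801000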